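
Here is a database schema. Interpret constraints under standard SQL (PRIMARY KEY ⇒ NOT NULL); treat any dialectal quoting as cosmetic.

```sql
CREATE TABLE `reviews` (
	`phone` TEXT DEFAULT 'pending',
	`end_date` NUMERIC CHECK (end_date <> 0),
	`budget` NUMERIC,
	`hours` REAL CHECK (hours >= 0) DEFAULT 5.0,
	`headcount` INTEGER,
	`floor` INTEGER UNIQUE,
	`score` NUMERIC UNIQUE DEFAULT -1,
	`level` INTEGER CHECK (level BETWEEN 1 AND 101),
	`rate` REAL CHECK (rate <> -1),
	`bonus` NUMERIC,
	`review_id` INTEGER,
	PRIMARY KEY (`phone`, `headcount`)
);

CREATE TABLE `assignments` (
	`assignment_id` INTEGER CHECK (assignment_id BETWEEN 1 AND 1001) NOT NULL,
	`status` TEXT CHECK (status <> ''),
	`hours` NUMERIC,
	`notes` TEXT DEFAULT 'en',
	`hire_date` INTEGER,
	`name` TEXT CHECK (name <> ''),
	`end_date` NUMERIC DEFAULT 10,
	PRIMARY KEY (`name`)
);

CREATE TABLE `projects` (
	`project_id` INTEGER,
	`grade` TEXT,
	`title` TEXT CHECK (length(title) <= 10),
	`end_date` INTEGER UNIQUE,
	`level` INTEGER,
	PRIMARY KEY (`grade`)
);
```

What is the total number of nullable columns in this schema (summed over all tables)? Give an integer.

18

reviews: 9 nullable (end_date, budget, hours, floor, score, level, rate, bonus, review_id — PK (phone, headcount) and explicit NOT NULL columns excluded).
assignments: 5 nullable (status, hours, notes, hire_date, end_date — PK (name) and explicit NOT NULL columns excluded).
projects: 4 nullable (project_id, title, end_date, level — PK (grade) and explicit NOT NULL columns excluded).
Total: 9 + 5 + 4 = 18.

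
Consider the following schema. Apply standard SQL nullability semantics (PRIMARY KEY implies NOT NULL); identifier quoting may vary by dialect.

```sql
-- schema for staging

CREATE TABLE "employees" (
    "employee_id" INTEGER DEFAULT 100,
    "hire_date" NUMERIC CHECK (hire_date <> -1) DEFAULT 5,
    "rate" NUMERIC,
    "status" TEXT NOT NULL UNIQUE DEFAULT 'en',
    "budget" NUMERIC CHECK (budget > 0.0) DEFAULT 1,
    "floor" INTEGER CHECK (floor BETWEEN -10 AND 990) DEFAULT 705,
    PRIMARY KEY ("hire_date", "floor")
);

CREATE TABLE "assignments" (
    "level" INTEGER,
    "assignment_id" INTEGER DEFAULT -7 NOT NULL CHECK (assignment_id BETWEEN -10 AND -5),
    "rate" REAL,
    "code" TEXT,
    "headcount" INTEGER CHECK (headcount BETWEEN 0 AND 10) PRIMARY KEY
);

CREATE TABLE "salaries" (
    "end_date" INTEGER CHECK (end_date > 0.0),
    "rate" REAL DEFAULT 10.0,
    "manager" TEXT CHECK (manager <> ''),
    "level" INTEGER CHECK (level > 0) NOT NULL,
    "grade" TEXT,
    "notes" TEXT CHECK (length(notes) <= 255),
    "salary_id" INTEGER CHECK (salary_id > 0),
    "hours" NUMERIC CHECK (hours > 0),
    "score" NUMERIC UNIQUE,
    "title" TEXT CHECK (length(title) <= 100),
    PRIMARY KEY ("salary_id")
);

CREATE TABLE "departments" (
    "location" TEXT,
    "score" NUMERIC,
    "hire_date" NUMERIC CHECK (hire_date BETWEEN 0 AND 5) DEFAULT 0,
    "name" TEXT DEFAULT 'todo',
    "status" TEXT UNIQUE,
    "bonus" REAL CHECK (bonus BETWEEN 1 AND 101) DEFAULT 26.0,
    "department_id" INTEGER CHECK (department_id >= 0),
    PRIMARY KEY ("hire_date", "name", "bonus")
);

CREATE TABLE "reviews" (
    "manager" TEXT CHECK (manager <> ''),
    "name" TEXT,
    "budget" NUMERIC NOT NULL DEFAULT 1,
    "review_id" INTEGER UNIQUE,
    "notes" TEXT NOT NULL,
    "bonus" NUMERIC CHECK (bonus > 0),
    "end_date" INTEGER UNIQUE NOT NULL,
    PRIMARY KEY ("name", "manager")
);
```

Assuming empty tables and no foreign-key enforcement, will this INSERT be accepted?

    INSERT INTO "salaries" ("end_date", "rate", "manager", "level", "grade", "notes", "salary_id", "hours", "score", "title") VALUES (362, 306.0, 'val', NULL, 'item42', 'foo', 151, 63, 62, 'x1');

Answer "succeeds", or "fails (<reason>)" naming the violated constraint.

fails (NOT NULL on level)

level is explicitly set to NULL, but level is declared NOT NULL.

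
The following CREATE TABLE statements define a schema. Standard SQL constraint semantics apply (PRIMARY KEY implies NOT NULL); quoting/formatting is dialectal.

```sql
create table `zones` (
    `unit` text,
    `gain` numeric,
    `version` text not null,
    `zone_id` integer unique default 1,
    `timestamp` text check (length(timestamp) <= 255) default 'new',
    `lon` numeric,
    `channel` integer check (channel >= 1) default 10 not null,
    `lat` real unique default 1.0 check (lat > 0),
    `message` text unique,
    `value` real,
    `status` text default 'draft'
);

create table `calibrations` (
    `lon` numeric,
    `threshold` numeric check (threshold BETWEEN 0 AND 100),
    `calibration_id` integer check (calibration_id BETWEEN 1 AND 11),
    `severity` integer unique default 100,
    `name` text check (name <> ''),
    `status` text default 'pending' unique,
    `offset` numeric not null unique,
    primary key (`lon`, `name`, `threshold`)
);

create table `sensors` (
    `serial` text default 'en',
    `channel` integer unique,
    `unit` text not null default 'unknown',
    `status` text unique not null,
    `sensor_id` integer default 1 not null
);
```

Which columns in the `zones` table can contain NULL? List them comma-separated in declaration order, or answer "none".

- unit: no NOT NULL constraint applies → nullable.
- gain: no NOT NULL constraint applies → nullable.
- version: declared NOT NULL → not nullable.
- zone_id: UNIQUE does not imply NOT NULL → nullable.
- timestamp: CHECK does not forbid NULL (a CHECK constraint passes when its expression is NULL) → nullable.
- lon: no NOT NULL constraint applies → nullable.
- channel: declared NOT NULL → not nullable.
- lat: CHECK does not forbid NULL (a CHECK constraint passes when its expression is NULL) → nullable.
- message: UNIQUE does not imply NOT NULL → nullable.
- value: no NOT NULL constraint applies → nullable.
- status: DEFAULT only fills an omitted column; an explicit NULL is still allowed → nullable.

unit, gain, zone_id, timestamp, lon, lat, message, value, status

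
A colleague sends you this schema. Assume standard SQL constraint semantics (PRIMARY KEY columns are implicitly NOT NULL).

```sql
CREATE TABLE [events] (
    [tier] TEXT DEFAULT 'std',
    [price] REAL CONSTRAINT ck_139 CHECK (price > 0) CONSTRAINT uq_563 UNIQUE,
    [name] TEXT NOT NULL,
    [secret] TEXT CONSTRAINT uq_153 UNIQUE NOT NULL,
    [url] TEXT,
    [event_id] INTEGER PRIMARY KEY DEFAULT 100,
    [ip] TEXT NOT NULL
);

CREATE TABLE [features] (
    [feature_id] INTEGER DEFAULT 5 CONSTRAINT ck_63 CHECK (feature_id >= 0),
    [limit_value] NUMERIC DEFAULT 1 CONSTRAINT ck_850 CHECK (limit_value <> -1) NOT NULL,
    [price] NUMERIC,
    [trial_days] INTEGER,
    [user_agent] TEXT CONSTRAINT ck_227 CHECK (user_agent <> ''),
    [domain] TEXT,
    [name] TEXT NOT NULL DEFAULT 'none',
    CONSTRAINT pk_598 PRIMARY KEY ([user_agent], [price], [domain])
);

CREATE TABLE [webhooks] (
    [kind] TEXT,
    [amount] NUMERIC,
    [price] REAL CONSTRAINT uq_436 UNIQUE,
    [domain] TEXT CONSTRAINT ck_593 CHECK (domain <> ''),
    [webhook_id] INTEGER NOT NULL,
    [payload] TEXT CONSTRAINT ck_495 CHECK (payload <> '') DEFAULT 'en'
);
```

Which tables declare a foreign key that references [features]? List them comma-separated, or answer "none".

No REFERENCES clause anywhere in the schema names features.

none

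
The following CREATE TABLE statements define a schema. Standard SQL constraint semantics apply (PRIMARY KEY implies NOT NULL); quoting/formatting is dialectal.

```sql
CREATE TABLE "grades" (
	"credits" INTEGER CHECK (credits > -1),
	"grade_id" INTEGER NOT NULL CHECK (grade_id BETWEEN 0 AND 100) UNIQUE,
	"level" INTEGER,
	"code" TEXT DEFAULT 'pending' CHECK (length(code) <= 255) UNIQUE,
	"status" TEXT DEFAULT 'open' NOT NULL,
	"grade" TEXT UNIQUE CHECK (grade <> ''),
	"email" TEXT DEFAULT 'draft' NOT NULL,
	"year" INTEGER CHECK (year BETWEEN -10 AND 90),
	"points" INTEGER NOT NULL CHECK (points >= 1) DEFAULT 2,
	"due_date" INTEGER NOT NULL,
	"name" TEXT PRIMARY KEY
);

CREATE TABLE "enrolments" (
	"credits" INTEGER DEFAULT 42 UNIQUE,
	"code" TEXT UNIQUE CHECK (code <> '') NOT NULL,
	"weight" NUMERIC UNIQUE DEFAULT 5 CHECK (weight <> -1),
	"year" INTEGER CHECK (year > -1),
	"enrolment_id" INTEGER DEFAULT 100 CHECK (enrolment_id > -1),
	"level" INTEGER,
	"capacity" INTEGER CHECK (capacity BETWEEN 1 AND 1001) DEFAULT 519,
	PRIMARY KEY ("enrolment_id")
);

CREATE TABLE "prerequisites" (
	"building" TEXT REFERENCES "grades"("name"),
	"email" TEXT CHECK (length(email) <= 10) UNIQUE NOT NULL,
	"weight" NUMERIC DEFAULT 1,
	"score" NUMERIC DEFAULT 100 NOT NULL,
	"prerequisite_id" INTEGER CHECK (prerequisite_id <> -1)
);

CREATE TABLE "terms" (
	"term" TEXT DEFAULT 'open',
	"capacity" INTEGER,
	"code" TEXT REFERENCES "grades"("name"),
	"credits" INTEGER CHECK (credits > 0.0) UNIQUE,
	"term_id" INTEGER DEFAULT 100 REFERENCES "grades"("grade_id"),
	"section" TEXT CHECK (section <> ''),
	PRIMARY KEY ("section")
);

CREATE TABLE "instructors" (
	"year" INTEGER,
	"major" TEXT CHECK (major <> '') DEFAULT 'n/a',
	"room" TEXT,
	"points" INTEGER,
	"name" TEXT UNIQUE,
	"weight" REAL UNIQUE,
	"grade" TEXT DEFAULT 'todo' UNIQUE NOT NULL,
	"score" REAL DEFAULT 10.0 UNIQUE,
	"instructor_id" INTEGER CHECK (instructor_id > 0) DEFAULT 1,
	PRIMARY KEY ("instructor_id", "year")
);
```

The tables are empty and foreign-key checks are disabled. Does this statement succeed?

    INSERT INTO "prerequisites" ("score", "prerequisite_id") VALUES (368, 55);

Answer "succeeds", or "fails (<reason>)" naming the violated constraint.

fails (NOT NULL on email)

email is omitted from the column list and has no DEFAULT, so it would receive NULL.
But email is declared NOT NULL.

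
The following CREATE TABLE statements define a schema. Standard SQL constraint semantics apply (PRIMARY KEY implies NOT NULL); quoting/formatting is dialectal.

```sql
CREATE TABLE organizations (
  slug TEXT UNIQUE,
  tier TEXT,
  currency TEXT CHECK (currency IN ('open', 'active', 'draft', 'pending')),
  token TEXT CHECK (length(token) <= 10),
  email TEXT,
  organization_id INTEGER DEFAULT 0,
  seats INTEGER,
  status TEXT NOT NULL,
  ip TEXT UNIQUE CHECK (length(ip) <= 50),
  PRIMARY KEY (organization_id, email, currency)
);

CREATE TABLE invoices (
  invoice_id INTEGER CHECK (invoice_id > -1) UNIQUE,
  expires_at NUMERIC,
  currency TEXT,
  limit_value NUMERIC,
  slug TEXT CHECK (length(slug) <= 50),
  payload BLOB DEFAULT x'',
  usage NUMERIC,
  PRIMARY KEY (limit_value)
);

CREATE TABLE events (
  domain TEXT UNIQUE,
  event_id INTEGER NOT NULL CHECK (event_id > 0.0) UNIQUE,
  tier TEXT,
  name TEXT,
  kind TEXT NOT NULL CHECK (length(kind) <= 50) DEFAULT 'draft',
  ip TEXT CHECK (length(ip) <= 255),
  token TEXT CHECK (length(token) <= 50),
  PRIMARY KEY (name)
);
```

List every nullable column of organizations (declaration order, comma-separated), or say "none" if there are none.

slug, tier, token, seats, ip

- slug: UNIQUE does not imply NOT NULL → nullable.
- tier: no NOT NULL constraint applies → nullable.
- currency: part of the PRIMARY KEY, which implies NOT NULL → not nullable.
- token: CHECK does not forbid NULL (a CHECK constraint passes when its expression is NULL) → nullable.
- email: part of the PRIMARY KEY, which implies NOT NULL → not nullable.
- organization_id: part of the PRIMARY KEY, which implies NOT NULL → not nullable.
- seats: no NOT NULL constraint applies → nullable.
- status: declared NOT NULL → not nullable.
- ip: CHECK does not forbid NULL (a CHECK constraint passes when its expression is NULL) → nullable.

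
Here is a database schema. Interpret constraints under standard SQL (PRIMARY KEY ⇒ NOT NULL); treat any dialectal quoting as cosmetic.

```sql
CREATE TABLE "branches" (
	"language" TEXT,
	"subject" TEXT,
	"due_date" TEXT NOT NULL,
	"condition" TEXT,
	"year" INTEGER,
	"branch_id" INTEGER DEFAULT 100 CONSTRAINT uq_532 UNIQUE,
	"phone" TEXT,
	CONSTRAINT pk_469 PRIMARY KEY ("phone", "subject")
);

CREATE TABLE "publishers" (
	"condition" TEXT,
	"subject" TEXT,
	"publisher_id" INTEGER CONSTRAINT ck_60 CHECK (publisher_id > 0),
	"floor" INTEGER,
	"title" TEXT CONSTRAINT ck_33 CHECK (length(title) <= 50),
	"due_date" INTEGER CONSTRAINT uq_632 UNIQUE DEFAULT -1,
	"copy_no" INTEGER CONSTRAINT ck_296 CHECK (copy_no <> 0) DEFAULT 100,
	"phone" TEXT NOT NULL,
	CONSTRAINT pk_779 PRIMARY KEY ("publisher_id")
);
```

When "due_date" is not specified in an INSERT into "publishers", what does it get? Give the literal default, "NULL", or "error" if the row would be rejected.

due_date has an explicit DEFAULT -1.
When the column is omitted from an INSERT, that default is used.

-1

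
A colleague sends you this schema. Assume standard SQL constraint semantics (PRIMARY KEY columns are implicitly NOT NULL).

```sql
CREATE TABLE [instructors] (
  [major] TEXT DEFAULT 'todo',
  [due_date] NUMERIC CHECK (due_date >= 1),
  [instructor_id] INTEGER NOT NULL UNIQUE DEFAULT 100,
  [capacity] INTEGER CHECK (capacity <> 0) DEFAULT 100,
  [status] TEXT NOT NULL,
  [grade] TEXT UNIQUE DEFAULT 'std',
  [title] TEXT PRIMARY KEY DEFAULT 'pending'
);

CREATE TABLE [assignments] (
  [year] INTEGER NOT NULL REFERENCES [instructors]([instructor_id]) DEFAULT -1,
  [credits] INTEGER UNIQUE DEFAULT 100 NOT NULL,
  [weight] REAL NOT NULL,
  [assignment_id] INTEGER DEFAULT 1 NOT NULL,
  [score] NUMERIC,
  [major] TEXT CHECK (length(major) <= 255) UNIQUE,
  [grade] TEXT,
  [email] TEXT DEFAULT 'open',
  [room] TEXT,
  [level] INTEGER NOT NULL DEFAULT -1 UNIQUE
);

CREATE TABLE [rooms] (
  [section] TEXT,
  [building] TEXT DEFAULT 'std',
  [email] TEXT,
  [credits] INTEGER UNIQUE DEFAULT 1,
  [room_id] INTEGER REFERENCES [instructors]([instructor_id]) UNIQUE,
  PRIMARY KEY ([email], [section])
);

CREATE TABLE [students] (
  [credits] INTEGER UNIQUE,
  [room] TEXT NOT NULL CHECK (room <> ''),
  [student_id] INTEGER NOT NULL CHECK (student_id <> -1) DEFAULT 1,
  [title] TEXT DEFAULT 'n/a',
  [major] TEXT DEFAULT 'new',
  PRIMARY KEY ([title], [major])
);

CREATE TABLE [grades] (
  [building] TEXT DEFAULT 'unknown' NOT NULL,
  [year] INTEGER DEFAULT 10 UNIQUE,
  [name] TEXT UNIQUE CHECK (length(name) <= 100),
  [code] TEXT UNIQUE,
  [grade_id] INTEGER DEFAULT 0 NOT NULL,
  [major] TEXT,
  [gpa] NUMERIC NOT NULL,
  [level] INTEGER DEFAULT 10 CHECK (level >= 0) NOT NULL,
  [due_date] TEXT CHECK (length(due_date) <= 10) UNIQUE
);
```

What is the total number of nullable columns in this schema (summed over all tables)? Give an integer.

instructors: 4 nullable (major, due_date, capacity, grade — PK (title) and explicit NOT NULL columns excluded).
assignments: 5 nullable (score, major, grade, email, room — PK none and explicit NOT NULL columns excluded).
rooms: 3 nullable (building, credits, room_id — PK (email, section) and explicit NOT NULL columns excluded).
students: 1 nullable (credits — PK (title, major) and explicit NOT NULL columns excluded).
grades: 5 nullable (year, name, code, major, due_date — PK none and explicit NOT NULL columns excluded).
Total: 4 + 5 + 3 + 1 + 5 = 18.

18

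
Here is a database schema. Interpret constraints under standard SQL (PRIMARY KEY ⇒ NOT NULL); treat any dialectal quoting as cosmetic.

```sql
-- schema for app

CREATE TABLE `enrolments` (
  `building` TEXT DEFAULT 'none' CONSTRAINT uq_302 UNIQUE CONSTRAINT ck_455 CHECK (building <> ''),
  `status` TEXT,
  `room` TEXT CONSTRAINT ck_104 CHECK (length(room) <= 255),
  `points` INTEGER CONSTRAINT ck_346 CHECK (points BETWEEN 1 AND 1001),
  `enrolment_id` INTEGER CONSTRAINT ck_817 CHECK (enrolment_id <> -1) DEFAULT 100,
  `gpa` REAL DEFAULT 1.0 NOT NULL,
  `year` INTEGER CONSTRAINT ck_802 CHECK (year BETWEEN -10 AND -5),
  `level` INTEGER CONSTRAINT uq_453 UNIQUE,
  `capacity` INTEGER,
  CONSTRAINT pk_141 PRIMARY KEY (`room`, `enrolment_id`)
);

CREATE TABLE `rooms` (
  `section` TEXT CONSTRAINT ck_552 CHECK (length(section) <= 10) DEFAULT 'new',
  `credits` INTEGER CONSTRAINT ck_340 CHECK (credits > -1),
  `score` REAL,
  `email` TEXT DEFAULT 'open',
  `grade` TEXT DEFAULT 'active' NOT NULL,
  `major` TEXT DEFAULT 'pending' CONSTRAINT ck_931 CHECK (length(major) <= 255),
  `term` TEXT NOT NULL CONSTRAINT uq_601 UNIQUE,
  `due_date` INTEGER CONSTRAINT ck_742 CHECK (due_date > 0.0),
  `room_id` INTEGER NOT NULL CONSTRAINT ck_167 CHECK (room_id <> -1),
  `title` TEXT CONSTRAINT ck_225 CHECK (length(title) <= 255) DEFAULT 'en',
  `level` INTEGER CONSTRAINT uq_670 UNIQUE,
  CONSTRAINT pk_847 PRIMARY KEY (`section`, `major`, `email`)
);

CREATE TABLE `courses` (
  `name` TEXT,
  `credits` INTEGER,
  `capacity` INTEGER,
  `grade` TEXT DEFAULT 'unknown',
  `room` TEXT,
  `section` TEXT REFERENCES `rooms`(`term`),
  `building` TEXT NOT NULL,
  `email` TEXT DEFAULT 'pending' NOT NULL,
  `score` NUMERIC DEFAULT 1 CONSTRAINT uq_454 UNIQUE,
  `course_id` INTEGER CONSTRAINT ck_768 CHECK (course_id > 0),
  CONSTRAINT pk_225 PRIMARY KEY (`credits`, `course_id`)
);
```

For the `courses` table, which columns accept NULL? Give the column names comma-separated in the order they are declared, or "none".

- name: no NOT NULL constraint applies → nullable.
- credits: part of the PRIMARY KEY, which implies NOT NULL → not nullable.
- capacity: no NOT NULL constraint applies → nullable.
- grade: DEFAULT only fills an omitted column; an explicit NULL is still allowed → nullable.
- room: no NOT NULL constraint applies → nullable.
- section: a foreign key column may be NULL unless separately constrained → nullable.
- building: declared NOT NULL → not nullable.
- email: declared NOT NULL → not nullable.
- score: UNIQUE does not imply NOT NULL → nullable.
- course_id: part of the PRIMARY KEY, which implies NOT NULL → not nullable.

name, capacity, grade, room, section, score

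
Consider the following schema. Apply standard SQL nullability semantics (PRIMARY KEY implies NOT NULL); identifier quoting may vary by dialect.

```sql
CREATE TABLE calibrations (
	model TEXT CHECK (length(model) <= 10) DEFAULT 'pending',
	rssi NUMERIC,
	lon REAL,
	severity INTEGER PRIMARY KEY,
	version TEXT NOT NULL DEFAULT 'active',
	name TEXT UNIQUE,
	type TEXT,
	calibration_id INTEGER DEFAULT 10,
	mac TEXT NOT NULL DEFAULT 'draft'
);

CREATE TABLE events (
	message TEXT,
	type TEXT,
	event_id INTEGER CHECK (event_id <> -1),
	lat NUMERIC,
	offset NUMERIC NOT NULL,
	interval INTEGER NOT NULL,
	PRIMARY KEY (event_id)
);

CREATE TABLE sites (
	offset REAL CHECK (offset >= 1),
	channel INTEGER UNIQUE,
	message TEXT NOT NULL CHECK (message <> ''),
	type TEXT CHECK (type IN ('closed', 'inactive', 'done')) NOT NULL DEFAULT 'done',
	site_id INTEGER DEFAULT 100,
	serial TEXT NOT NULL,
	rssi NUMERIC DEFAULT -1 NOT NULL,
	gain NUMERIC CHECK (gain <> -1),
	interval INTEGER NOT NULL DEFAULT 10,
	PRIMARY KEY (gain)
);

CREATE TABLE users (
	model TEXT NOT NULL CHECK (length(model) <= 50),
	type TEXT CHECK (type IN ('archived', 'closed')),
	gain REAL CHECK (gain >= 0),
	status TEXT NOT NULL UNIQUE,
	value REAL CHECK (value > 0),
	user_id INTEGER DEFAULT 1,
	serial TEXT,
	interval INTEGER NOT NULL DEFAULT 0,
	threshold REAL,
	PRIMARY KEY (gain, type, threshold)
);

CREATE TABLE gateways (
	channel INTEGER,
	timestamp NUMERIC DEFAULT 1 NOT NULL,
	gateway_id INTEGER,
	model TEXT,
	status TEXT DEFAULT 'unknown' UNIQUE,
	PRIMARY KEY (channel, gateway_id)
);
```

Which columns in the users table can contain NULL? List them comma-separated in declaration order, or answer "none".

- model: declared NOT NULL → not nullable.
- type: part of the PRIMARY KEY, which implies NOT NULL → not nullable.
- gain: part of the PRIMARY KEY, which implies NOT NULL → not nullable.
- status: declared NOT NULL → not nullable.
- value: CHECK does not forbid NULL (a CHECK constraint passes when its expression is NULL) → nullable.
- user_id: DEFAULT only fills an omitted column; an explicit NULL is still allowed → nullable.
- serial: no NOT NULL constraint applies → nullable.
- interval: declared NOT NULL → not nullable.
- threshold: part of the PRIMARY KEY, which implies NOT NULL → not nullable.

value, user_id, serial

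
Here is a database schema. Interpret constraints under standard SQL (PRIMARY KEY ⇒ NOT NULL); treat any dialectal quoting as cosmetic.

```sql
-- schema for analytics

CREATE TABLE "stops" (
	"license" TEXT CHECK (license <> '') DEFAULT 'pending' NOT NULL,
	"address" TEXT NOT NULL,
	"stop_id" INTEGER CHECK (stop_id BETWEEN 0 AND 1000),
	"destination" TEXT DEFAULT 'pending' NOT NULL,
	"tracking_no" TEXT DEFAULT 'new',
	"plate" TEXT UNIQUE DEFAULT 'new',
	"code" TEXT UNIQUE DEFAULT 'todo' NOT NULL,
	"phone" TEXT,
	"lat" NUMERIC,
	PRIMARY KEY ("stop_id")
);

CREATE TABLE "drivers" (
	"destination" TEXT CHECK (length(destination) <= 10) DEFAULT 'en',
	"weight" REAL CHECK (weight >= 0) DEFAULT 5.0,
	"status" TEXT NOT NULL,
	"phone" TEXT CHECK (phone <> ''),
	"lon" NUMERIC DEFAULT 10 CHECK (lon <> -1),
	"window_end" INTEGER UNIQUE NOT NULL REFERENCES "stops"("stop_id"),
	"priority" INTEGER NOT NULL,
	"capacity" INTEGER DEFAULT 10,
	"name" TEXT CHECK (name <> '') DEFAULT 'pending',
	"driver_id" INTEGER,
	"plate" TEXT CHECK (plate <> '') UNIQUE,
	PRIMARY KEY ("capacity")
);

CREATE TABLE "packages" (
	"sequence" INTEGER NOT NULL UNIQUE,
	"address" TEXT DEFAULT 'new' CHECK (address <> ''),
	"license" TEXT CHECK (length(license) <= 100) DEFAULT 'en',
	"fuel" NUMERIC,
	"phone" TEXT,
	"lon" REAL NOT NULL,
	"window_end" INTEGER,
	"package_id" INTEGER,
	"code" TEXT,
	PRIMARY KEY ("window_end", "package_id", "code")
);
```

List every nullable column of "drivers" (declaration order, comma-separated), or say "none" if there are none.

- destination: CHECK does not forbid NULL (a CHECK constraint passes when its expression is NULL) → nullable.
- weight: CHECK does not forbid NULL (a CHECK constraint passes when its expression is NULL) → nullable.
- status: declared NOT NULL → not nullable.
- phone: CHECK does not forbid NULL (a CHECK constraint passes when its expression is NULL) → nullable.
- lon: CHECK does not forbid NULL (a CHECK constraint passes when its expression is NULL) → nullable.
- window_end: declared NOT NULL → not nullable.
- priority: declared NOT NULL → not nullable.
- capacity: part of the PRIMARY KEY, which implies NOT NULL → not nullable.
- name: CHECK does not forbid NULL (a CHECK constraint passes when its expression is NULL) → nullable.
- driver_id: no NOT NULL constraint applies → nullable.
- plate: CHECK does not forbid NULL (a CHECK constraint passes when its expression is NULL) → nullable.

destination, weight, phone, lon, name, driver_id, plate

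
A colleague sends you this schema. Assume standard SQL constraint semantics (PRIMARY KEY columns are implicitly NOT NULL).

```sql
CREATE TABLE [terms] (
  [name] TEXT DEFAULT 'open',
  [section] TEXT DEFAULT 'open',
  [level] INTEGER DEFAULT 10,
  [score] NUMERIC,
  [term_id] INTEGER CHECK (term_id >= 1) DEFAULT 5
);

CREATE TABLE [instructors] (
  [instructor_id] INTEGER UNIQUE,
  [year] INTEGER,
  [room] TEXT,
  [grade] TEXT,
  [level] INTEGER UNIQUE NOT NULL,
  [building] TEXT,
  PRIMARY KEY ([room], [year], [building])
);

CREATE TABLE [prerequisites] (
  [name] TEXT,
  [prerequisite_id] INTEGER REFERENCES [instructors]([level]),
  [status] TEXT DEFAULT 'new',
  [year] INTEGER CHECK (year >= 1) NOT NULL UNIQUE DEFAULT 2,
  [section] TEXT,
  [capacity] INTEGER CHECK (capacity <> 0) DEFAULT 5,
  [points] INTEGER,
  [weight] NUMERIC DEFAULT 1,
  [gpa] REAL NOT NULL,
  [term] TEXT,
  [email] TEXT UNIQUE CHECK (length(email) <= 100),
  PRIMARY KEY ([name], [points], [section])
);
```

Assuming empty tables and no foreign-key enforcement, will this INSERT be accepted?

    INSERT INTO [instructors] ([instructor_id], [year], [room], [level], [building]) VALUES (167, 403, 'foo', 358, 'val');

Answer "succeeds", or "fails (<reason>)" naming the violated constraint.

NOT NULL columns: building is supplied; level is supplied; room is supplied; year is supplied.
No constraint is violated.

succeeds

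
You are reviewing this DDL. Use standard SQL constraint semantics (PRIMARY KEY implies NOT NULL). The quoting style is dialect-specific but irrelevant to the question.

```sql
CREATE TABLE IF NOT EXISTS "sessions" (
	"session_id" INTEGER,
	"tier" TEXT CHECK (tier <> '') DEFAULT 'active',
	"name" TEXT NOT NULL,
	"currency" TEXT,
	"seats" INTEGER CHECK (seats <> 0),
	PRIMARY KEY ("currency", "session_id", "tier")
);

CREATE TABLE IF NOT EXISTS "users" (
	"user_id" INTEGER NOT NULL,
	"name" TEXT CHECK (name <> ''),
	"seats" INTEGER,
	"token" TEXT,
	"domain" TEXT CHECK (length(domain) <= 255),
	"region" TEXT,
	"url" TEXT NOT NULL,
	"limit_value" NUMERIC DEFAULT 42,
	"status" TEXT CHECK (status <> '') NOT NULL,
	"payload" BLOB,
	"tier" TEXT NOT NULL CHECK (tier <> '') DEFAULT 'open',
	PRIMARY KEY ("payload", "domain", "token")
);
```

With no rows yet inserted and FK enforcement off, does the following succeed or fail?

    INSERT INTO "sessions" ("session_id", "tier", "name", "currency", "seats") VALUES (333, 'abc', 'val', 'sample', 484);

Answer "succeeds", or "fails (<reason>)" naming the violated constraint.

NOT NULL columns: currency is supplied; name is supplied; session_id is supplied; tier is supplied.
CHECK constraints: 'abc' satisfies (tier <> ''); 484 satisfies (seats <> 0).
No constraint is violated.

succeeds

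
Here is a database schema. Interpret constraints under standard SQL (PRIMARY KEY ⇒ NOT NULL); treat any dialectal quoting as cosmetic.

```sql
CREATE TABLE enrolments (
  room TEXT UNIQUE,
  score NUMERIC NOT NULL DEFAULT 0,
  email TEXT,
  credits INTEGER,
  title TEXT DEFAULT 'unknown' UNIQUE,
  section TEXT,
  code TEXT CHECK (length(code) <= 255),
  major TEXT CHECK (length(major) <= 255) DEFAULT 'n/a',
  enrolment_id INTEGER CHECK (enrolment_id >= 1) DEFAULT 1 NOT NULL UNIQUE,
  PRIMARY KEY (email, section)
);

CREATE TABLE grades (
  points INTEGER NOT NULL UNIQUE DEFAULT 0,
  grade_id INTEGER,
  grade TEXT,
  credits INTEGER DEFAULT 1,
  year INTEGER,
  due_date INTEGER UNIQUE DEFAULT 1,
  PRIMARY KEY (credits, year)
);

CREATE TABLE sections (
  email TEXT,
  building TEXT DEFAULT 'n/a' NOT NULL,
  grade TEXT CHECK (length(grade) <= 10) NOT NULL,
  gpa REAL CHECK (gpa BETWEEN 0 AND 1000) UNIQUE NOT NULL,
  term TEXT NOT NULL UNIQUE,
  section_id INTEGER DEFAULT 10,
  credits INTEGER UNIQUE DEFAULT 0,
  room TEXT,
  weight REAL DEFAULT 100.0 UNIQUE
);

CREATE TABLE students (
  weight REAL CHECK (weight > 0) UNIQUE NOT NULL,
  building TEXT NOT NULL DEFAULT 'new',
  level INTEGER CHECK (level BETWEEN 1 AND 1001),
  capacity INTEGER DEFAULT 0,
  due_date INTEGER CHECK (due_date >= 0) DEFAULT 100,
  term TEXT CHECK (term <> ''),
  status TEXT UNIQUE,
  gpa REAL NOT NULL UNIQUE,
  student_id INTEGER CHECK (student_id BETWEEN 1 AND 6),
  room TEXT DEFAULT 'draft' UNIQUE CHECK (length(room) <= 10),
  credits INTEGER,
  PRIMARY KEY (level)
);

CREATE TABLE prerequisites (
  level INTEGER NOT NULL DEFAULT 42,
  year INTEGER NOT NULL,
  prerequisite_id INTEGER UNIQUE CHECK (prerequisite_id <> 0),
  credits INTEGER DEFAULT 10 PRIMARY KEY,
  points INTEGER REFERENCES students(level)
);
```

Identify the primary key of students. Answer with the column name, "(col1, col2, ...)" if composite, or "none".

level is declared PRIMARY KEY as a table-level PRIMARY KEY clause.

level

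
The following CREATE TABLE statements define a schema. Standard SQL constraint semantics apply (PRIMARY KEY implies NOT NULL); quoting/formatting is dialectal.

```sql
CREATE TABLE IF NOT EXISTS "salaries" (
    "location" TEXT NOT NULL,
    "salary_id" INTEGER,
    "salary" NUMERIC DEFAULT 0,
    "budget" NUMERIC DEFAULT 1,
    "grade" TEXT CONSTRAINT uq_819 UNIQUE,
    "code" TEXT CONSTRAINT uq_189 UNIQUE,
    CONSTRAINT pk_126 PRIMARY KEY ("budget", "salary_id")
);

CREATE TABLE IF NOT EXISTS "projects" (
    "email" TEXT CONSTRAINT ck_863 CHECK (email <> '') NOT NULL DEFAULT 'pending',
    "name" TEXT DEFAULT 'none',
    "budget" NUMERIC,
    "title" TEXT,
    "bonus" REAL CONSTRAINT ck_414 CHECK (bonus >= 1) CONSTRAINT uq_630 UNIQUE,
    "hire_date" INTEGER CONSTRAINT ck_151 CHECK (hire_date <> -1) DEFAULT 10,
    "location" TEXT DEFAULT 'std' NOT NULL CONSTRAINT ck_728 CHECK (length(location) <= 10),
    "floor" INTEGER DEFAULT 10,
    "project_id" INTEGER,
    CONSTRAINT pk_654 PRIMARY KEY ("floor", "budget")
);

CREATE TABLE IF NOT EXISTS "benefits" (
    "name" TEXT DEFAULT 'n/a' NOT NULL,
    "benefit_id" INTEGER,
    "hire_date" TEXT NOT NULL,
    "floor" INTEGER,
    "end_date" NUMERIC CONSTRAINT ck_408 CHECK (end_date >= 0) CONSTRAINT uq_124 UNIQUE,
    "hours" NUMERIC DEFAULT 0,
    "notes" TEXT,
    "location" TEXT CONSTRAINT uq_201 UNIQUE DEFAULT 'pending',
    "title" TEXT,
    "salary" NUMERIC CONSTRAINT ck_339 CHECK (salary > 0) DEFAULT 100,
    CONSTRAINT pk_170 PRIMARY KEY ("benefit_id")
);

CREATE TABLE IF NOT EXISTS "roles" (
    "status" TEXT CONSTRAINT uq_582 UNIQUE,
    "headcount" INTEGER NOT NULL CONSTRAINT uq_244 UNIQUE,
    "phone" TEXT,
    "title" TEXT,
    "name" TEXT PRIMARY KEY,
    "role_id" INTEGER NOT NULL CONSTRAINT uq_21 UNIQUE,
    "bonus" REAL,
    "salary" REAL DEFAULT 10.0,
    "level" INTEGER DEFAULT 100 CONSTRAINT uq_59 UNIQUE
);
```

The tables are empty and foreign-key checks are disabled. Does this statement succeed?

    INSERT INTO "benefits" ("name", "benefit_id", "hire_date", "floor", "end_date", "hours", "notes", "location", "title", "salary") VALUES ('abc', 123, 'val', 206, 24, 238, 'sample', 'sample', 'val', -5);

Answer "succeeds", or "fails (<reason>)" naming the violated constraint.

The value -5 for salary violates CHECK (salary > 0).

fails (CHECK on salary)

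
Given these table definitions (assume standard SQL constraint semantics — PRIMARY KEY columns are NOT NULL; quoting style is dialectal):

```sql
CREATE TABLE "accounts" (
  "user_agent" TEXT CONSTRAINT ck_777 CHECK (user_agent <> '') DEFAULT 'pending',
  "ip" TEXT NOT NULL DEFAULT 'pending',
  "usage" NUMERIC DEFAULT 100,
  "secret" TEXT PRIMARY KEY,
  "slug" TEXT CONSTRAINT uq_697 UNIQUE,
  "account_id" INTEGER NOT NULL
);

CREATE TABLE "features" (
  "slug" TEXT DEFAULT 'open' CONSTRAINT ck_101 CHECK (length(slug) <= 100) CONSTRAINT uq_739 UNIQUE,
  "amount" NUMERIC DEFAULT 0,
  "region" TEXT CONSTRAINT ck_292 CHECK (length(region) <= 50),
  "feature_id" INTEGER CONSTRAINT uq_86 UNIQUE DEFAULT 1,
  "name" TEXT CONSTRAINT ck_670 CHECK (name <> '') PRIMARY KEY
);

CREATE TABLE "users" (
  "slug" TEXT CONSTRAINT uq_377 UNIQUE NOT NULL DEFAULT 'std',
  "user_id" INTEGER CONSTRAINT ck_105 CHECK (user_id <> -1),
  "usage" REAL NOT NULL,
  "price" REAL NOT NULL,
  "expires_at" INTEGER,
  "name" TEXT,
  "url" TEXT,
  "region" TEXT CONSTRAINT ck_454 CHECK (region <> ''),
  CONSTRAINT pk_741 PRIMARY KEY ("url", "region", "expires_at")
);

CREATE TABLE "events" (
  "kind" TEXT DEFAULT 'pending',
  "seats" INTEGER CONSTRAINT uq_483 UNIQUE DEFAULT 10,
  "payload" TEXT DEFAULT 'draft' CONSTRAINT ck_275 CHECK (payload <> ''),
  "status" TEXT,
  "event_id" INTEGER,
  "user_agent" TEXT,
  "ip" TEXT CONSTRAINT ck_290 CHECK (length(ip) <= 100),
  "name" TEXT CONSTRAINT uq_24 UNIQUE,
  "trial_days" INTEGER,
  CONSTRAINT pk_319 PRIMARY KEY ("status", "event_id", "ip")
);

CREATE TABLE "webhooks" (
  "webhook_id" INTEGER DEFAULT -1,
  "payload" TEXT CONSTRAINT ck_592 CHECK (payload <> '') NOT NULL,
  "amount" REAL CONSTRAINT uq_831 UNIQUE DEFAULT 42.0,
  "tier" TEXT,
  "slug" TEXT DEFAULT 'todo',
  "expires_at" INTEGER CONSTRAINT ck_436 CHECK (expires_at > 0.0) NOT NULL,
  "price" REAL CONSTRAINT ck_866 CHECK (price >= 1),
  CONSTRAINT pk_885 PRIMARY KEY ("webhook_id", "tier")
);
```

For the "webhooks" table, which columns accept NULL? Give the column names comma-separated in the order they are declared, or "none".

- webhook_id: part of the PRIMARY KEY, which implies NOT NULL → not nullable.
- payload: declared NOT NULL → not nullable.
- amount: UNIQUE does not imply NOT NULL → nullable.
- tier: part of the PRIMARY KEY, which implies NOT NULL → not nullable.
- slug: DEFAULT only fills an omitted column; an explicit NULL is still allowed → nullable.
- expires_at: declared NOT NULL → not nullable.
- price: CHECK does not forbid NULL (a CHECK constraint passes when its expression is NULL) → nullable.

amount, slug, price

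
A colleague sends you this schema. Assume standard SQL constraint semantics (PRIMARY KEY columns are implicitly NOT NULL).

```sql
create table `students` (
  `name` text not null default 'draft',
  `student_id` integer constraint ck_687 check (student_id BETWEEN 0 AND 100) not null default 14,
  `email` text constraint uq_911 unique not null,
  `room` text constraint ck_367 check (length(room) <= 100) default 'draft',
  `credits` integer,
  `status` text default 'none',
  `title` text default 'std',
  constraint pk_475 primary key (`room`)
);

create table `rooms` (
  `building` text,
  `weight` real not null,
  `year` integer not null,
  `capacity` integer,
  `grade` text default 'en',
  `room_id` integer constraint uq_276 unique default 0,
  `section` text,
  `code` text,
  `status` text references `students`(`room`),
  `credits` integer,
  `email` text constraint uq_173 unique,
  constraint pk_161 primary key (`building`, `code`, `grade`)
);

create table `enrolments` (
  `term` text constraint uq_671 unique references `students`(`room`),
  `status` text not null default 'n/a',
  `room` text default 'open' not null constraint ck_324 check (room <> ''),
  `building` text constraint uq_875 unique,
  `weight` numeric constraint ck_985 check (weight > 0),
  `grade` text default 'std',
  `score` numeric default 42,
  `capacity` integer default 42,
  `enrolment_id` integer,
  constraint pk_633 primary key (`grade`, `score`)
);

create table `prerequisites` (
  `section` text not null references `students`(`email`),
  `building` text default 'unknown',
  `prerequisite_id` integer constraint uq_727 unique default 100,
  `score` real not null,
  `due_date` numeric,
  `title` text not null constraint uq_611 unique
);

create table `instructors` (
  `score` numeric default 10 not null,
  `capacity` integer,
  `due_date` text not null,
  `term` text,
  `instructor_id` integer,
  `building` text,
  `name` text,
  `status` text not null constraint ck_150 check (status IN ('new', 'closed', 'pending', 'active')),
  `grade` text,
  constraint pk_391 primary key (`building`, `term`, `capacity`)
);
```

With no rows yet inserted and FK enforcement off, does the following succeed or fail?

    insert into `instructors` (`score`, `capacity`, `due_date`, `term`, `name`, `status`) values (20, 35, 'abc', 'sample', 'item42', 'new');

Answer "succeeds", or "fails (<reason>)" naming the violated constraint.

fails (NOT NULL on building)

building is omitted from the column list and has no DEFAULT, so it would receive NULL.
But building is part of the PRIMARY KEY (implied NOT NULL).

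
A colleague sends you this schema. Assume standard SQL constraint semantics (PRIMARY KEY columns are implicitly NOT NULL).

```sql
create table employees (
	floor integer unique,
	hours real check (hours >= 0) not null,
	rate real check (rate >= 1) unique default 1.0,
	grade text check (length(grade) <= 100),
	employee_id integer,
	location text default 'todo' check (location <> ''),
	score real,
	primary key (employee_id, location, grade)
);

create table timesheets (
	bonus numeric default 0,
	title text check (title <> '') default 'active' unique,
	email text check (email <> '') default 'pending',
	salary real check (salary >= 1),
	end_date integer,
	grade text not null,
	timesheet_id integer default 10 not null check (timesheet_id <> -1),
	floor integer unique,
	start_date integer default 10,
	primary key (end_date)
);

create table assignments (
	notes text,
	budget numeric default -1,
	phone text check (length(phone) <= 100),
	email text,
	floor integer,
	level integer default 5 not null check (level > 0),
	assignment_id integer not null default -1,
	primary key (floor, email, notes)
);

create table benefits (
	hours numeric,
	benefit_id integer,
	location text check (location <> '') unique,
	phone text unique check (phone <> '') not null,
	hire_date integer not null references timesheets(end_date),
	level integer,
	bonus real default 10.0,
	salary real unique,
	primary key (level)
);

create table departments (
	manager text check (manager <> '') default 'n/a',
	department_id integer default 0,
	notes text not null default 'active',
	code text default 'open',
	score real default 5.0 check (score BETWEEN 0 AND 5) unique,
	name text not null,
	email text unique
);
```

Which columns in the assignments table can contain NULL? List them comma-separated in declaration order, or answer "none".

budget, phone

- notes: part of the PRIMARY KEY, which implies NOT NULL → not nullable.
- budget: DEFAULT only fills an omitted column; an explicit NULL is still allowed → nullable.
- phone: CHECK does not forbid NULL (a CHECK constraint passes when its expression is NULL) → nullable.
- email: part of the PRIMARY KEY, which implies NOT NULL → not nullable.
- floor: part of the PRIMARY KEY, which implies NOT NULL → not nullable.
- level: declared NOT NULL → not nullable.
- assignment_id: declared NOT NULL → not nullable.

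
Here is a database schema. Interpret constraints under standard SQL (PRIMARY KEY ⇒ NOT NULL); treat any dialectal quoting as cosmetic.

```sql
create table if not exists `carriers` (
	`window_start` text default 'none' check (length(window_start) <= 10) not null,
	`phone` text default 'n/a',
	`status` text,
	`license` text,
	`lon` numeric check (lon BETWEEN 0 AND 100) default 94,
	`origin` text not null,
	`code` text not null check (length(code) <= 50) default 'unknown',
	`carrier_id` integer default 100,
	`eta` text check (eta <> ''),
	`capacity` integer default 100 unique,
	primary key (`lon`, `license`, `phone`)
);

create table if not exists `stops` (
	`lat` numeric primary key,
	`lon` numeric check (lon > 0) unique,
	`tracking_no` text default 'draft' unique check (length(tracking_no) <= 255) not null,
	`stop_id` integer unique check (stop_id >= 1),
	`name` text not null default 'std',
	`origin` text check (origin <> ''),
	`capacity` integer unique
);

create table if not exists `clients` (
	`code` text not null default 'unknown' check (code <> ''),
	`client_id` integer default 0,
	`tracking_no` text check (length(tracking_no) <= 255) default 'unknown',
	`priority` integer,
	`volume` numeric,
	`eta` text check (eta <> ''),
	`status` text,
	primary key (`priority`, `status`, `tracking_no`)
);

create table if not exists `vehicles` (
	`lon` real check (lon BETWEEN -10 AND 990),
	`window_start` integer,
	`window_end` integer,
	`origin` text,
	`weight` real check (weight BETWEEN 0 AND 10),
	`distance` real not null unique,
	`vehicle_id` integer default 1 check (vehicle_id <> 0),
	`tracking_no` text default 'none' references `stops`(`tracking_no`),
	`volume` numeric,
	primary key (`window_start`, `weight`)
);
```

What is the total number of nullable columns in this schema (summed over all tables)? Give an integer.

17

carriers: 4 nullable (status, carrier_id, eta, capacity — PK (lon, license, phone) and explicit NOT NULL columns excluded).
stops: 4 nullable (lon, stop_id, origin, capacity — PK (lat) and explicit NOT NULL columns excluded).
clients: 3 nullable (client_id, volume, eta — PK (priority, status, tracking_no) and explicit NOT NULL columns excluded).
vehicles: 6 nullable (lon, window_end, origin, vehicle_id, tracking_no, volume — PK (window_start, weight) and explicit NOT NULL columns excluded).
Total: 4 + 4 + 3 + 6 = 17.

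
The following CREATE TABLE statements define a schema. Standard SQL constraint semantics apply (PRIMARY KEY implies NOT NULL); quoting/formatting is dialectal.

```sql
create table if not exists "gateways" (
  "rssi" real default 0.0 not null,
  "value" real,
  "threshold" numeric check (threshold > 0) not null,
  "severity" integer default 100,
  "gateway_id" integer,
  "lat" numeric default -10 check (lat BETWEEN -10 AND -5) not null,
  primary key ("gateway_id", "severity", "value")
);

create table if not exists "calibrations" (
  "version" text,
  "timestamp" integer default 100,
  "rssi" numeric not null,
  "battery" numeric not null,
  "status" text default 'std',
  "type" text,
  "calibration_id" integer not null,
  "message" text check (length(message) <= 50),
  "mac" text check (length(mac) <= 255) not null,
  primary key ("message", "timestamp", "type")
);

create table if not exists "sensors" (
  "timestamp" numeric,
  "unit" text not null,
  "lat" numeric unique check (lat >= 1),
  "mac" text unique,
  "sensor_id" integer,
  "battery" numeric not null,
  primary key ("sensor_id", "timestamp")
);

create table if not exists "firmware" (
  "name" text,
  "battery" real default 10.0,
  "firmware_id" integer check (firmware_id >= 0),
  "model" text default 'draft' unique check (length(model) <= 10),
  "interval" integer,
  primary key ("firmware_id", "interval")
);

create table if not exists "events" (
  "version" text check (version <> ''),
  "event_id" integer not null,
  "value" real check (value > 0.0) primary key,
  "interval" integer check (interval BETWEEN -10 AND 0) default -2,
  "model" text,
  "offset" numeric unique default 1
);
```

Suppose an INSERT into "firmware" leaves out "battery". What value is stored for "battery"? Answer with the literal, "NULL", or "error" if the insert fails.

battery has an explicit DEFAULT 10.0.
When the column is omitted from an INSERT, that default is used.

10.0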